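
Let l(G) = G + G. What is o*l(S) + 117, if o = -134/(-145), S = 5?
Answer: 3661/29 ≈ 126.24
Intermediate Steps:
o = 134/145 (o = -134*(-1/145) = 134/145 ≈ 0.92414)
l(G) = 2*G
o*l(S) + 117 = 134*(2*5)/145 + 117 = (134/145)*10 + 117 = 268/29 + 117 = 3661/29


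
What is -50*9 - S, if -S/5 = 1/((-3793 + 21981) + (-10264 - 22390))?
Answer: -6509705/14466 ≈ -450.00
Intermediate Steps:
S = 5/14466 (S = -5/((-3793 + 21981) + (-10264 - 22390)) = -5/(18188 - 32654) = -5/(-14466) = -5*(-1/14466) = 5/14466 ≈ 0.00034564)
-50*9 - S = -50*9 - 1*5/14466 = -450 - 5/14466 = -6509705/14466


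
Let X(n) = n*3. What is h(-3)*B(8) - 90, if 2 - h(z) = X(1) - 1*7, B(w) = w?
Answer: -42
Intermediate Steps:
X(n) = 3*n
h(z) = 6 (h(z) = 2 - (3*1 - 1*7) = 2 - (3 - 7) = 2 - 1*(-4) = 2 + 4 = 6)
h(-3)*B(8) - 90 = 6*8 - 90 = 48 - 90 = -42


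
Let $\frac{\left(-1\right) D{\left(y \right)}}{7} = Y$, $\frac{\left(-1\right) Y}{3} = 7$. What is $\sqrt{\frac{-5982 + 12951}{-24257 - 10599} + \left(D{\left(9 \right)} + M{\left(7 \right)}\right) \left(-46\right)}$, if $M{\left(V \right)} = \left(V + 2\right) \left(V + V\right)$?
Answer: $\frac{9 i \sqrt{47090952698}}{17428} \approx 112.06 i$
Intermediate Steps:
$Y = -21$ ($Y = \left(-3\right) 7 = -21$)
$M{\left(V \right)} = 2 V \left(2 + V\right)$ ($M{\left(V \right)} = \left(2 + V\right) 2 V = 2 V \left(2 + V\right)$)
$D{\left(y \right)} = 147$ ($D{\left(y \right)} = \left(-7\right) \left(-21\right) = 147$)
$\sqrt{\frac{-5982 + 12951}{-24257 - 10599} + \left(D{\left(9 \right)} + M{\left(7 \right)}\right) \left(-46\right)} = \sqrt{\frac{-5982 + 12951}{-24257 - 10599} + \left(147 + 2 \cdot 7 \left(2 + 7\right)\right) \left(-46\right)} = \sqrt{\frac{6969}{-34856} + \left(147 + 2 \cdot 7 \cdot 9\right) \left(-46\right)} = \sqrt{6969 \left(- \frac{1}{34856}\right) + \left(147 + 126\right) \left(-46\right)} = \sqrt{- \frac{6969}{34856} + 273 \left(-46\right)} = \sqrt{- \frac{6969}{34856} - 12558} = \sqrt{- \frac{437728617}{34856}} = \frac{9 i \sqrt{47090952698}}{17428}$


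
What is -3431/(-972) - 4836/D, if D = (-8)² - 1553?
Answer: 9809351/1447308 ≈ 6.7776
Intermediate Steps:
D = -1489 (D = 64 - 1553 = -1489)
-3431/(-972) - 4836/D = -3431/(-972) - 4836/(-1489) = -3431*(-1/972) - 4836*(-1/1489) = 3431/972 + 4836/1489 = 9809351/1447308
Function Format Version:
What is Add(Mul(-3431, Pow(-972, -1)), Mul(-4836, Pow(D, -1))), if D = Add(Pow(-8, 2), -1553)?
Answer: Rational(9809351, 1447308) ≈ 6.7776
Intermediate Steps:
D = -1489 (D = Add(64, -1553) = -1489)
Add(Mul(-3431, Pow(-972, -1)), Mul(-4836, Pow(D, -1))) = Add(Mul(-3431, Pow(-972, -1)), Mul(-4836, Pow(-1489, -1))) = Add(Mul(-3431, Rational(-1, 972)), Mul(-4836, Rational(-1, 1489))) = Add(Rational(3431, 972), Rational(4836, 1489)) = Rational(9809351, 1447308)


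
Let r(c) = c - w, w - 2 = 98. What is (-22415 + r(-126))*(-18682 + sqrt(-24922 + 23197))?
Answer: 422979162 - 113205*I*sqrt(69) ≈ 4.2298e+8 - 9.4035e+5*I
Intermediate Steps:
w = 100 (w = 2 + 98 = 100)
r(c) = -100 + c (r(c) = c - 1*100 = c - 100 = -100 + c)
(-22415 + r(-126))*(-18682 + sqrt(-24922 + 23197)) = (-22415 + (-100 - 126))*(-18682 + sqrt(-24922 + 23197)) = (-22415 - 226)*(-18682 + sqrt(-1725)) = -22641*(-18682 + 5*I*sqrt(69)) = 422979162 - 113205*I*sqrt(69)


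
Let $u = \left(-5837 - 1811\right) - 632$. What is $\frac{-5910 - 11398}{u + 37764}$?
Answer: $- \frac{4327}{7371} \approx -0.58703$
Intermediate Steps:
$u = -8280$ ($u = -7648 - 632 = -8280$)
$\frac{-5910 - 11398}{u + 37764} = \frac{-5910 - 11398}{-8280 + 37764} = - \frac{17308}{29484} = \left(-17308\right) \frac{1}{29484} = - \frac{4327}{7371}$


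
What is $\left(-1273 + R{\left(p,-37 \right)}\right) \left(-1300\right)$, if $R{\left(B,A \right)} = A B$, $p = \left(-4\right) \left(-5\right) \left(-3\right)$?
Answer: $-1231100$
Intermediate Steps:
$p = -60$ ($p = 20 \left(-3\right) = -60$)
$\left(-1273 + R{\left(p,-37 \right)}\right) \left(-1300\right) = \left(-1273 - -2220\right) \left(-1300\right) = \left(-1273 + 2220\right) \left(-1300\right) = 947 \left(-1300\right) = -1231100$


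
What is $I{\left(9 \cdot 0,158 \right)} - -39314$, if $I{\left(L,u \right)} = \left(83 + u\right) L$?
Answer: $39314$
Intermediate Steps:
$I{\left(L,u \right)} = L \left(83 + u\right)$
$I{\left(9 \cdot 0,158 \right)} - -39314 = 9 \cdot 0 \left(83 + 158\right) - -39314 = 0 \cdot 241 + 39314 = 0 + 39314 = 39314$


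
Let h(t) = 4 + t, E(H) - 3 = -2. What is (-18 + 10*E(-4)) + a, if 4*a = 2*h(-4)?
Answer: -8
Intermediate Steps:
E(H) = 1 (E(H) = 3 - 2 = 1)
a = 0 (a = (2*(4 - 4))/4 = (2*0)/4 = (¼)*0 = 0)
(-18 + 10*E(-4)) + a = (-18 + 10*1) + 0 = (-18 + 10) + 0 = -8 + 0 = -8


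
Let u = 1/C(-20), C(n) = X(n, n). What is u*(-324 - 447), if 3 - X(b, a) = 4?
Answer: 771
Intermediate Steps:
X(b, a) = -1 (X(b, a) = 3 - 1*4 = 3 - 4 = -1)
C(n) = -1
u = -1 (u = 1/(-1) = -1)
u*(-324 - 447) = -(-324 - 447) = -1*(-771) = 771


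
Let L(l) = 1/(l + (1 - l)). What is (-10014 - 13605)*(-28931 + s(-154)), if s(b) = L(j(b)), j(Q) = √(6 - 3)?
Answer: 683297670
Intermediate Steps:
j(Q) = √3
L(l) = 1 (L(l) = 1/1 = 1)
s(b) = 1
(-10014 - 13605)*(-28931 + s(-154)) = (-10014 - 13605)*(-28931 + 1) = -23619*(-28930) = 683297670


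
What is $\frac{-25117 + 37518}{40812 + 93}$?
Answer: $\frac{12401}{40905} \approx 0.30317$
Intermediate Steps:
$\frac{-25117 + 37518}{40812 + 93} = \frac{12401}{40905}$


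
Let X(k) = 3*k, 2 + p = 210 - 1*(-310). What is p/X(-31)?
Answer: -518/93 ≈ -5.5699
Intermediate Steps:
p = 518 (p = -2 + (210 - 1*(-310)) = -2 + (210 + 310) = -2 + 520 = 518)
p/X(-31) = 518/((3*(-31))) = 518/(-93) = 518*(-1/93) = -518/93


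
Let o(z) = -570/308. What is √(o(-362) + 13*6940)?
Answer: √2139613630/154 ≈ 300.36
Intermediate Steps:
o(z) = -285/154 (o(z) = -570*1/308 = -285/154)
√(o(-362) + 13*6940) = √(-285/154 + 13*6940) = √(-285/154 + 90220) = √(13893595/154) = √2139613630/154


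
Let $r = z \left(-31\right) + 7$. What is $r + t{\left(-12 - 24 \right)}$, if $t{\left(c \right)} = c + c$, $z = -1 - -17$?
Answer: $-561$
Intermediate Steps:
$z = 16$ ($z = -1 + 17 = 16$)
$r = -489$ ($r = 16 \left(-31\right) + 7 = -496 + 7 = -489$)
$t{\left(c \right)} = 2 c$
$r + t{\left(-12 - 24 \right)} = -489 + 2 \left(-12 - 24\right) = -489 + 2 \left(-36\right) = -489 - 72 = -561$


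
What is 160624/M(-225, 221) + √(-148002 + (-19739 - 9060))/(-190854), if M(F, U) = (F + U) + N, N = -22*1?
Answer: -80312/13 - I*√176801/190854 ≈ -6177.8 - 0.0022031*I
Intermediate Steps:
N = -22
M(F, U) = -22 + F + U (M(F, U) = (F + U) - 22 = -22 + F + U)
160624/M(-225, 221) + √(-148002 + (-19739 - 9060))/(-190854) = 160624/(-22 - 225 + 221) + √(-148002 + (-19739 - 9060))/(-190854) = 160624/(-26) + √(-148002 - 28799)*(-1/190854) = 160624*(-1/26) + √(-176801)*(-1/190854) = -80312/13 + (I*√176801)*(-1/190854) = -80312/13 - I*√176801/190854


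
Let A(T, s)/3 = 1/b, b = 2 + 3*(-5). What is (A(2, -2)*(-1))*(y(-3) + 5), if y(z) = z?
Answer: 6/13 ≈ 0.46154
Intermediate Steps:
b = -13 (b = 2 - 15 = -13)
A(T, s) = -3/13 (A(T, s) = 3/(-13) = 3*(-1/13) = -3/13)
(A(2, -2)*(-1))*(y(-3) + 5) = (-3/13*(-1))*(-3 + 5) = (3/13)*2 = 6/13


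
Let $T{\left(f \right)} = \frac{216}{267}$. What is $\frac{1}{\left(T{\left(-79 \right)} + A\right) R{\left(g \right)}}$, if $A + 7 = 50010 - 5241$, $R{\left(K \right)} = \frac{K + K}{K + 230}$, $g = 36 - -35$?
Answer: $\frac{26789}{565712380} \approx 4.7354 \cdot 10^{-5}$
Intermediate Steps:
$T{\left(f \right)} = \frac{72}{89}$ ($T{\left(f \right)} = 216 \cdot \frac{1}{267} = \frac{72}{89}$)
$g = 71$ ($g = 36 + 35 = 71$)
$R{\left(K \right)} = \frac{2 K}{230 + K}$
$A = 44762$ ($A = -7 + \left(50010 - 5241\right) = -7 + 44769 = 44762$)
$\frac{1}{\left(T{\left(-79 \right)} + A\right) R{\left(g \right)}} = \frac{1}{\left(\frac{72}{89} + 44762\right) 2 \cdot 71 \frac{1}{230 + 71}} = \frac{1}{\frac{3983890}{89} \cdot 2 \cdot 71 \cdot \frac{1}{301}} = \frac{89}{3983890 \cdot 2 \cdot 71 \cdot \frac{1}{301}} = \frac{89}{3983890 \cdot \frac{142}{301}} = \frac{89}{3983890} \cdot \frac{301}{142} = \frac{26789}{565712380}$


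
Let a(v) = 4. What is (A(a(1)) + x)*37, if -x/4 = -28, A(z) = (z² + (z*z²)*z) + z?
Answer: 14356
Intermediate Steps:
A(z) = z + z² + z⁴ (A(z) = (z² + z³*z) + z = (z² + z⁴) + z = z + z² + z⁴)
x = 112 (x = -4*(-28) = 112)
(A(a(1)) + x)*37 = (4*(1 + 4 + 4³) + 112)*37 = (4*(1 + 4 + 64) + 112)*37 = (4*69 + 112)*37 = (276 + 112)*37 = 388*37 = 14356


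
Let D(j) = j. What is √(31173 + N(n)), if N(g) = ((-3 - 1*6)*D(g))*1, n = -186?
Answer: √32847 ≈ 181.24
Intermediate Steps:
N(g) = -9*g (N(g) = ((-3 - 1*6)*g)*1 = ((-3 - 6)*g)*1 = -9*g*1 = -9*g)
√(31173 + N(n)) = √(31173 - 9*(-186)) = √(31173 + 1674) = √32847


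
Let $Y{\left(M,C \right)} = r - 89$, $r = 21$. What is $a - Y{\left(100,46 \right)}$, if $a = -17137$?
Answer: $-17069$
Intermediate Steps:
$Y{\left(M,C \right)} = -68$ ($Y{\left(M,C \right)} = 21 - 89 = -68$)
$a - Y{\left(100,46 \right)} = -17137 - -68 = -17137 + 68 = -17069$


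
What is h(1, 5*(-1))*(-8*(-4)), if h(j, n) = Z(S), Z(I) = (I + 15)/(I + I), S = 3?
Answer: 96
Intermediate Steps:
Z(I) = (15 + I)/(2*I) (Z(I) = (15 + I)/((2*I)) = (15 + I)*(1/(2*I)) = (15 + I)/(2*I))
h(j, n) = 3 (h(j, n) = (½)*(15 + 3)/3 = (½)*(⅓)*18 = 3)
h(1, 5*(-1))*(-8*(-4)) = 3*(-8*(-4)) = 3*32 = 96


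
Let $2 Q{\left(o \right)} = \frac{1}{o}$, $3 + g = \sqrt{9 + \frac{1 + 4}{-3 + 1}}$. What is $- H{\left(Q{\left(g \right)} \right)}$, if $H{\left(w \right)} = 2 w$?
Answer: $\frac{6}{5} + \frac{\sqrt{26}}{5} \approx 2.2198$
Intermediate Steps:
$g = -3 + \frac{\sqrt{26}}{2}$ ($g = -3 + \sqrt{9 + \frac{1 + 4}{-3 + 1}} = -3 + \sqrt{9 + \frac{5}{-2}} = -3 + \sqrt{9 + 5 \left(- \frac{1}{2}\right)} = -3 + \sqrt{9 - \frac{5}{2}} = -3 + \sqrt{\frac{13}{2}} = -3 + \frac{\sqrt{26}}{2} \approx -0.45049$)
$Q{\left(o \right)} = \frac{1}{2 o}$
$- H{\left(Q{\left(g \right)} \right)} = - 2 \frac{1}{2 \left(-3 + \frac{\sqrt{26}}{2}\right)} = - \frac{1}{-3 + \frac{\sqrt{26}}{2}}$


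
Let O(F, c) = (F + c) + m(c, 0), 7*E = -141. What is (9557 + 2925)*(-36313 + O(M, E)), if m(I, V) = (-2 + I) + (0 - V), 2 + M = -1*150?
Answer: -3189787582/7 ≈ -4.5568e+8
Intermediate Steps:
M = -152 (M = -2 - 1*150 = -2 - 150 = -152)
m(I, V) = -2 + I - V (m(I, V) = (-2 + I) - V = -2 + I - V)
E = -141/7 (E = (⅐)*(-141) = -141/7 ≈ -20.143)
O(F, c) = -2 + F + 2*c (O(F, c) = (F + c) + (-2 + c - 1*0) = (F + c) + (-2 + c + 0) = (F + c) + (-2 + c) = -2 + F + 2*c)
(9557 + 2925)*(-36313 + O(M, E)) = (9557 + 2925)*(-36313 + (-2 - 152 + 2*(-141/7))) = 12482*(-36313 + (-2 - 152 - 282/7)) = 12482*(-36313 - 1360/7) = 12482*(-255551/7) = -3189787582/7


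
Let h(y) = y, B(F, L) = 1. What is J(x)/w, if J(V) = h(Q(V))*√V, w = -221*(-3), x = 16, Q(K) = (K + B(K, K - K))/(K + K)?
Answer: 1/312 ≈ 0.0032051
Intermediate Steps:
Q(K) = (1 + K)/(2*K) (Q(K) = (K + 1)/(K + K) = (1 + K)/((2*K)) = (1 + K)*(1/(2*K)) = (1 + K)/(2*K))
w = 663
J(V) = (1 + V)/(2*√V) (J(V) = ((1 + V)/(2*V))*√V = (1 + V)/(2*√V))
J(x)/w = ((1 + 16)/(2*√16))/663 = ((½)*(¼)*17)*(1/663) = (17/8)*(1/663) = 1/312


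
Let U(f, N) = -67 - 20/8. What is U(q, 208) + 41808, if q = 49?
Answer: 83477/2 ≈ 41739.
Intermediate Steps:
U(f, N) = -139/2 (U(f, N) = -67 - 20*⅛ = -67 - 5/2 = -139/2)
U(q, 208) + 41808 = -139/2 + 41808 = 83477/2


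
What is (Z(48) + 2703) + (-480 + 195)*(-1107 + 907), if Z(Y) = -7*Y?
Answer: 59367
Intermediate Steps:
Z(Y) = -7*Y
(Z(48) + 2703) + (-480 + 195)*(-1107 + 907) = (-7*48 + 2703) + (-480 + 195)*(-1107 + 907) = (-336 + 2703) - 285*(-200) = 2367 + 57000 = 59367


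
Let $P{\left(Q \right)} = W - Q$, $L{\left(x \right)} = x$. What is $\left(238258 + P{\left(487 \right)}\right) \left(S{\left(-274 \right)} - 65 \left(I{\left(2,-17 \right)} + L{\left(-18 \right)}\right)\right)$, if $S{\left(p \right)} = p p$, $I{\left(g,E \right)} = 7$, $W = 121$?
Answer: $18030072572$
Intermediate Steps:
$S{\left(p \right)} = p^{2}$
$P{\left(Q \right)} = 121 - Q$
$\left(238258 + P{\left(487 \right)}\right) \left(S{\left(-274 \right)} - 65 \left(I{\left(2,-17 \right)} + L{\left(-18 \right)}\right)\right) = \left(238258 + \left(121 - 487\right)\right) \left(\left(-274\right)^{2} - 65 \left(7 - 18\right)\right) = \left(238258 + \left(121 - 487\right)\right) \left(75076 - -715\right) = \left(238258 - 366\right) \left(75076 + 715\right) = 237892 \cdot 75791 = 18030072572$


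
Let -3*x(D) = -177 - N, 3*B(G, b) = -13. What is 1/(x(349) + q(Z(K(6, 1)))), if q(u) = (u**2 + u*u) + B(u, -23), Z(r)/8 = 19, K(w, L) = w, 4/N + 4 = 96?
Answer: 69/3192125 ≈ 2.1616e-5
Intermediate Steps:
N = 1/23 (N = 4/(-4 + 96) = 4/92 = 4*(1/92) = 1/23 ≈ 0.043478)
B(G, b) = -13/3 (B(G, b) = (1/3)*(-13) = -13/3)
x(D) = 4072/69 (x(D) = -(-177 - 1*1/23)/3 = -(-177 - 1/23)/3 = -1/3*(-4072/23) = 4072/69)
Z(r) = 152 (Z(r) = 8*19 = 152)
q(u) = -13/3 + 2*u**2 (q(u) = (u**2 + u*u) - 13/3 = (u**2 + u**2) - 13/3 = 2*u**2 - 13/3 = -13/3 + 2*u**2)
1/(x(349) + q(Z(K(6, 1)))) = 1/(4072/69 + (-13/3 + 2*152**2)) = 1/(4072/69 + (-13/3 + 2*23104)) = 1/(4072/69 + (-13/3 + 46208)) = 1/(4072/69 + 138611/3) = 1/(3192125/69) = 69/3192125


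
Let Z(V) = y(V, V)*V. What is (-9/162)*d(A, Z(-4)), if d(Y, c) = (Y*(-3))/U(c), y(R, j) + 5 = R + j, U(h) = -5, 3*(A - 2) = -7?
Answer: 1/90 ≈ 0.011111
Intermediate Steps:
A = -⅓ (A = 2 + (⅓)*(-7) = 2 - 7/3 = -⅓ ≈ -0.33333)
y(R, j) = -5 + R + j (y(R, j) = -5 + (R + j) = -5 + R + j)
Z(V) = V*(-5 + 2*V) (Z(V) = (-5 + V + V)*V = (-5 + 2*V)*V = V*(-5 + 2*V))
d(Y, c) = 3*Y/5 (d(Y, c) = (Y*(-3))/(-5) = -3*Y*(-⅕) = 3*Y/5)
(-9/162)*d(A, Z(-4)) = (-9/162)*((⅗)*(-⅓)) = -9*1/162*(-⅕) = -1/18*(-⅕) = 1/90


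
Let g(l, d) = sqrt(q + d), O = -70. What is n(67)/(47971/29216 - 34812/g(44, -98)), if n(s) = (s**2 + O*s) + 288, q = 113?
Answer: -5038524960/2849658527138923 - 7121690800128*sqrt(15)/2849658527138923 ≈ -0.0096809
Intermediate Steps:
g(l, d) = sqrt(113 + d)
n(s) = 288 + s**2 - 70*s (n(s) = (s**2 - 70*s) + 288 = 288 + s**2 - 70*s)
n(67)/(47971/29216 - 34812/g(44, -98)) = (288 + 67**2 - 70*67)/(47971/29216 - 34812/sqrt(113 - 98)) = (288 + 4489 - 4690)/(47971*(1/29216) - 34812*sqrt(15)/15) = 87/(4361/2656 - 11604*sqrt(15)/5)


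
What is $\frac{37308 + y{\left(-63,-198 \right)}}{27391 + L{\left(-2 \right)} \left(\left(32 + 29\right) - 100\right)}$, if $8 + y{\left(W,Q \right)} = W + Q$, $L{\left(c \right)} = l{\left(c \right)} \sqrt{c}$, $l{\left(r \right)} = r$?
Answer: $\frac{78041173}{57713773} - \frac{222234 i \sqrt{2}}{57713773} \approx 1.3522 - 0.0054456 i$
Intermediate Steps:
$L{\left(c \right)} = c^{\frac{3}{2}}$ ($L{\left(c \right)} = c \sqrt{c} = c^{\frac{3}{2}}$)
$y{\left(W,Q \right)} = -8 + Q + W$ ($y{\left(W,Q \right)} = -8 + \left(W + Q\right) = -8 + \left(Q + W\right) = -8 + Q + W$)
$\frac{37308 + y{\left(-63,-198 \right)}}{27391 + L{\left(-2 \right)} \left(\left(32 + 29\right) - 100\right)} = \frac{37308 - 269}{27391 + \left(-2\right)^{\frac{3}{2}} \left(\left(32 + 29\right) - 100\right)} = \frac{37308 - 269}{27391 + - 2 i \sqrt{2} \left(61 - 100\right)} = \frac{37039}{27391 + - 2 i \sqrt{2} \left(-39\right)} = \frac{37039}{27391 + 78 i \sqrt{2}}$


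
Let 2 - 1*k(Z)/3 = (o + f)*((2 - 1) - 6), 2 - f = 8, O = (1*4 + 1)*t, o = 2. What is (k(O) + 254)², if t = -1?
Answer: 40000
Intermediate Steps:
O = -5 (O = (1*4 + 1)*(-1) = (4 + 1)*(-1) = 5*(-1) = -5)
f = -6 (f = 2 - 1*8 = 2 - 8 = -6)
k(Z) = -54 (k(Z) = 6 - 3*(2 - 6)*((2 - 1) - 6) = 6 - (-12)*(1 - 6) = 6 - (-12)*(-5) = 6 - 3*20 = 6 - 60 = -54)
(k(O) + 254)² = (-54 + 254)² = 200² = 40000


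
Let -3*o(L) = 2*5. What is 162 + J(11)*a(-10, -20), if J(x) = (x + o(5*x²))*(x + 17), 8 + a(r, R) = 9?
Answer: 1130/3 ≈ 376.67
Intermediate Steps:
a(r, R) = 1 (a(r, R) = -8 + 9 = 1)
o(L) = -10/3 (o(L) = -2*5/3 = -⅓*10 = -10/3)
J(x) = (17 + x)*(-10/3 + x) (J(x) = (x - 10/3)*(x + 17) = (-10/3 + x)*(17 + x) = (17 + x)*(-10/3 + x))
162 + J(11)*a(-10, -20) = 162 + (-170/3 + 11² + (41/3)*11)*1 = 162 + (-170/3 + 121 + 451/3)*1 = 162 + (644/3)*1 = 162 + 644/3 = 1130/3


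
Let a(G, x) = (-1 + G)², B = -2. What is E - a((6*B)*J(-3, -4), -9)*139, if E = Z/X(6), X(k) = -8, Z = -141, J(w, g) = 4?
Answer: -2669771/8 ≈ -3.3372e+5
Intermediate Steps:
E = 141/8 (E = -141/(-8) = -141*(-⅛) = 141/8 ≈ 17.625)
E - a((6*B)*J(-3, -4), -9)*139 = 141/8 - (-1 + (6*(-2))*4)²*139 = 141/8 - (-1 - 12*4)²*139 = 141/8 - (-1 - 48)²*139 = 141/8 - 1*(-49)²*139 = 141/8 - 1*2401*139 = 141/8 - 2401*139 = 141/8 - 333739 = -2669771/8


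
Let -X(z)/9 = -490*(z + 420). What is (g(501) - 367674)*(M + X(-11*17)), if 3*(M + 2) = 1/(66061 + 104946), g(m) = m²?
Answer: -20501135606283299/171007 ≈ -1.1988e+11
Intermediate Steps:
X(z) = 1852200 + 4410*z (X(z) = -(-4410)*(z + 420) = -(-4410)*(420 + z) = -9*(-205800 - 490*z) = 1852200 + 4410*z)
M = -1026041/513021 (M = -2 + 1/(3*(66061 + 104946)) = -2 + (⅓)/171007 = -2 + (⅓)*(1/171007) = -2 + 1/513021 = -1026041/513021 ≈ -2.0000)
(g(501) - 367674)*(M + X(-11*17)) = (501² - 367674)*(-1026041/513021 + (1852200 + 4410*(-11*17))) = (251001 - 367674)*(-1026041/513021 + (1852200 + 4410*(-187))) = -116673*(-1026041/513021 + (1852200 - 824670)) = -116673*(-1026041/513021 + 1027530) = -116673*527143442089/513021 = -20501135606283299/171007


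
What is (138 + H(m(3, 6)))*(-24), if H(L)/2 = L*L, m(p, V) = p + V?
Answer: -7200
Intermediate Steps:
m(p, V) = V + p
H(L) = 2*L**2 (H(L) = 2*(L*L) = 2*L**2)
(138 + H(m(3, 6)))*(-24) = (138 + 2*(6 + 3)**2)*(-24) = (138 + 2*9**2)*(-24) = (138 + 2*81)*(-24) = (138 + 162)*(-24) = 300*(-24) = -7200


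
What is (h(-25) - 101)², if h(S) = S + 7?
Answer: 14161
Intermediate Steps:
h(S) = 7 + S
(h(-25) - 101)² = ((7 - 25) - 101)² = (-18 - 101)² = (-119)² = 14161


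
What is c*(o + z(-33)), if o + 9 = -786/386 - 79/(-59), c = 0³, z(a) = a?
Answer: 0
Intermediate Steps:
c = 0
o = -110423/11387 (o = -9 + (-786/386 - 79/(-59)) = -9 + (-786*1/386 - 79*(-1/59)) = -9 + (-393/193 + 79/59) = -9 - 7940/11387 = -110423/11387 ≈ -9.6973)
c*(o + z(-33)) = 0*(-110423/11387 - 33) = 0*(-486194/11387) = 0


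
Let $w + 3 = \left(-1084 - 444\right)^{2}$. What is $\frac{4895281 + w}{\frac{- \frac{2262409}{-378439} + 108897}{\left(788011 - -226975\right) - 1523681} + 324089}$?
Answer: $\frac{1391859431590830510}{62390340961298153} \approx 22.309$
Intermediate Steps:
$w = 2334781$ ($w = -3 + \left(-1084 - 444\right)^{2} = -3 + \left(-1528\right)^{2} = -3 + 2334784 = 2334781$)
$\frac{4895281 + w}{\frac{- \frac{2262409}{-378439} + 108897}{\left(788011 - -226975\right) - 1523681} + 324089} = \frac{4895281 + 2334781}{\frac{- \frac{2262409}{-378439} + 108897}{\left(788011 - -226975\right) - 1523681} + 324089} = \frac{7230062}{\frac{\left(-2262409\right) \left(- \frac{1}{378439}\right) + 108897}{\left(788011 + 226975\right) - 1523681} + 324089} = \frac{7230062}{\frac{\frac{2262409}{378439} + 108897}{1014986 - 1523681} + 324089} = \frac{7230062}{\frac{41213134192}{378439 \left(-508695\right)} + 324089} = \frac{7230062}{\frac{41213134192}{378439} \left(- \frac{1}{508695}\right) + 324089} = \frac{7230062}{- \frac{41213134192}{192510027105} + 324089} = \frac{7230062}{\frac{62390340961298153}{192510027105}} = 7230062 \cdot \frac{192510027105}{62390340961298153} = \frac{1391859431590830510}{62390340961298153}$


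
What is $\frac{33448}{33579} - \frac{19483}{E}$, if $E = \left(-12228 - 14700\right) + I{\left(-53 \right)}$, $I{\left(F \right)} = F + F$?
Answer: $\frac{31805161}{18526014} \approx 1.7168$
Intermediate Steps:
$I{\left(F \right)} = 2 F$
$E = -27034$ ($E = \left(-12228 - 14700\right) + 2 \left(-53\right) = -26928 - 106 = -27034$)
$\frac{33448}{33579} - \frac{19483}{E} = \frac{33448}{33579} - \frac{19483}{-27034} = 33448 \cdot \frac{1}{33579} - - \frac{19483}{27034} = \frac{33448}{33579} + \frac{19483}{27034} = \frac{31805161}{18526014}$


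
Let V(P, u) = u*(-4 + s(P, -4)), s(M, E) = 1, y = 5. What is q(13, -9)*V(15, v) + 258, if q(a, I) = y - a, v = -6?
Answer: 114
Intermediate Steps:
q(a, I) = 5 - a
V(P, u) = -3*u (V(P, u) = u*(-4 + 1) = u*(-3) = -3*u)
q(13, -9)*V(15, v) + 258 = (5 - 1*13)*(-3*(-6)) + 258 = (5 - 13)*18 + 258 = -8*18 + 258 = -144 + 258 = 114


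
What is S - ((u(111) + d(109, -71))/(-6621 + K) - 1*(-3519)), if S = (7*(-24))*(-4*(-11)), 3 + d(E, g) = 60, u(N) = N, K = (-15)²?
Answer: -5815549/533 ≈ -10911.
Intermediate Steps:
K = 225
d(E, g) = 57 (d(E, g) = -3 + 60 = 57)
S = -7392 (S = -168*44 = -7392)
S - ((u(111) + d(109, -71))/(-6621 + K) - 1*(-3519)) = -7392 - ((111 + 57)/(-6621 + 225) - 1*(-3519)) = -7392 - (168/(-6396) + 3519) = -7392 - (168*(-1/6396) + 3519) = -7392 - (-14/533 + 3519) = -7392 - 1*1875613/533 = -7392 - 1875613/533 = -5815549/533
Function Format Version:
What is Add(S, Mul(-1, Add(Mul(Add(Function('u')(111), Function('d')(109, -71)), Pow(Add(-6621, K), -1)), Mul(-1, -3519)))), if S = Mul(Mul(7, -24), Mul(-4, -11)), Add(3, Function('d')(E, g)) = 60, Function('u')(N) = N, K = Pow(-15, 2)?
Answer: Rational(-5815549, 533) ≈ -10911.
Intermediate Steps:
K = 225
Function('d')(E, g) = 57 (Function('d')(E, g) = Add(-3, 60) = 57)
S = -7392 (S = Mul(-168, 44) = -7392)
Add(S, Mul(-1, Add(Mul(Add(Function('u')(111), Function('d')(109, -71)), Pow(Add(-6621, K), -1)), Mul(-1, -3519)))) = Add(-7392, Mul(-1, Add(Mul(Add(111, 57), Pow(Add(-6621, 225), -1)), Mul(-1, -3519)))) = Add(-7392, Mul(-1, Add(Mul(168, Pow(-6396, -1)), 3519))) = Add(-7392, Mul(-1, Add(Mul(168, Rational(-1, 6396)), 3519))) = Add(-7392, Mul(-1, Add(Rational(-14, 533), 3519))) = Add(-7392, Mul(-1, Rational(1875613, 533))) = Add(-7392, Rational(-1875613, 533)) = Rational(-5815549, 533)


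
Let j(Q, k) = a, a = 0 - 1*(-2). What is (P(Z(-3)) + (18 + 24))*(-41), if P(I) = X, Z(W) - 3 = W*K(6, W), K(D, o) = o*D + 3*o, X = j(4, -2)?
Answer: -1804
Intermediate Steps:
a = 2 (a = 0 + 2 = 2)
j(Q, k) = 2
X = 2
K(D, o) = 3*o + D*o (K(D, o) = D*o + 3*o = 3*o + D*o)
Z(W) = 3 + 9*W² (Z(W) = 3 + W*(W*(3 + 6)) = 3 + W*(W*9) = 3 + W*(9*W) = 3 + 9*W²)
P(I) = 2
(P(Z(-3)) + (18 + 24))*(-41) = (2 + (18 + 24))*(-41) = (2 + 42)*(-41) = 44*(-41) = -1804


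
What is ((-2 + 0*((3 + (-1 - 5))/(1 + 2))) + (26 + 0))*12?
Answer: 288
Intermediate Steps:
((-2 + 0*((3 + (-1 - 5))/(1 + 2))) + (26 + 0))*12 = ((-2 + 0*((3 - 6)/3)) + 26)*12 = ((-2 + 0*(-3*1/3)) + 26)*12 = ((-2 + 0*(-1)) + 26)*12 = ((-2 + 0) + 26)*12 = (-2 + 26)*12 = 24*12 = 288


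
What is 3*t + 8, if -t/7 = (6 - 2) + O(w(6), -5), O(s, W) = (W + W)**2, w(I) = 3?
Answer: -2176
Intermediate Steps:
O(s, W) = 4*W**2 (O(s, W) = (2*W)**2 = 4*W**2)
t = -728 (t = -7*((6 - 2) + 4*(-5)**2) = -7*(4 + 4*25) = -7*(4 + 100) = -7*104 = -728)
3*t + 8 = 3*(-728) + 8 = -2184 + 8 = -2176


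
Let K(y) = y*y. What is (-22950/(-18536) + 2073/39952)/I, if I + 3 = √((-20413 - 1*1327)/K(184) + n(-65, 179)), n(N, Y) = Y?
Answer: 63170768289/2764422095435 + 915518381*√1509621/11057688381740 ≈ 0.12458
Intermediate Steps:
K(y) = y²
I = -3 + √1509621/92 (I = -3 + √((-20413 - 1*1327)/(184²) + 179) = -3 + √((-20413 - 1327)/33856 + 179) = -3 + √(-21740*1/33856 + 179) = -3 + √(-5435/8464 + 179) = -3 + √(1509621/8464) = -3 + √1509621/92 ≈ 10.355)
(-22950/(-18536) + 2073/39952)/I = (-22950/(-18536) + 2073/39952)/(-3 + √1509621/92) = (-22950*(-1/18536) + 2073*(1/39952))/(-3 + √1509621/92) = (11475/9268 + 2073/39952)/(-3 + √1509621/92) = 119415441/(92568784*(-3 + √1509621/92))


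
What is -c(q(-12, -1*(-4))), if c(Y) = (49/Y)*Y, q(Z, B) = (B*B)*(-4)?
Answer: -49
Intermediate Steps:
q(Z, B) = -4*B² (q(Z, B) = B²*(-4) = -4*B²)
c(Y) = 49
-c(q(-12, -1*(-4))) = -1*49 = -49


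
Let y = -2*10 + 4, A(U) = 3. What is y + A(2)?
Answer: -13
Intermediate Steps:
y = -16 (y = -20 + 4 = -16)
y + A(2) = -16 + 3 = -13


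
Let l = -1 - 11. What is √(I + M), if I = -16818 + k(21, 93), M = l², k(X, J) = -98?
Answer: 2*I*√4193 ≈ 129.51*I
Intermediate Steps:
l = -12
M = 144 (M = (-12)² = 144)
I = -16916 (I = -16818 - 98 = -16916)
√(I + M) = √(-16916 + 144) = √(-16772) = 2*I*√4193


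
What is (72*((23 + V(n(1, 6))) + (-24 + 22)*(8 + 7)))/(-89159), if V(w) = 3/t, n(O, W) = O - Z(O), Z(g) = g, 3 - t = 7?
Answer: 558/89159 ≈ 0.0062585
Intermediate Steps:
t = -4 (t = 3 - 1*7 = 3 - 7 = -4)
n(O, W) = 0 (n(O, W) = O - O = 0)
V(w) = -¾ (V(w) = 3/(-4) = 3*(-¼) = -¾)
(72*((23 + V(n(1, 6))) + (-24 + 22)*(8 + 7)))/(-89159) = (72*((23 - ¾) + (-24 + 22)*(8 + 7)))/(-89159) = (72*(89/4 - 2*15))*(-1/89159) = (72*(89/4 - 30))*(-1/89159) = (72*(-31/4))*(-1/89159) = -558*(-1/89159) = 558/89159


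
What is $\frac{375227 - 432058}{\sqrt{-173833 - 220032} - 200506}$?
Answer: $\frac{11394956486}{40203049901} + \frac{56831 i \sqrt{393865}}{40203049901} \approx 0.28344 + 0.00088716 i$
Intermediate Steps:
$\frac{375227 - 432058}{\sqrt{-173833 - 220032} - 200506} = - \frac{56831}{\sqrt{-393865} - 200506} = - \frac{56831}{i \sqrt{393865} - 200506} = - \frac{56831}{-200506 + i \sqrt{393865}}$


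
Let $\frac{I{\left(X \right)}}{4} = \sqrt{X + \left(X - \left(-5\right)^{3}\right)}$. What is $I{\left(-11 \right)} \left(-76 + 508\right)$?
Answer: $1728 \sqrt{103} \approx 17537.0$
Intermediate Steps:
$I{\left(X \right)} = 4 \sqrt{125 + 2 X}$ ($I{\left(X \right)} = 4 \sqrt{X + \left(X - \left(-5\right)^{3}\right)} = 4 \sqrt{X + \left(X - -125\right)} = 4 \sqrt{X + \left(X + 125\right)} = 4 \sqrt{X + \left(125 + X\right)} = 4 \sqrt{125 + 2 X}$)
$I{\left(-11 \right)} \left(-76 + 508\right) = 4 \sqrt{125 + 2 \left(-11\right)} \left(-76 + 508\right) = 4 \sqrt{125 - 22} \cdot 432 = 4 \sqrt{103} \cdot 432 = 1728 \sqrt{103}$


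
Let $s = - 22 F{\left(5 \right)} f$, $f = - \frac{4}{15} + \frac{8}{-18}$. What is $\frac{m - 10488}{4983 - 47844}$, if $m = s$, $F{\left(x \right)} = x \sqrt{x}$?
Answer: $\frac{3496}{14287} - \frac{704 \sqrt{5}}{385749} \approx 0.24062$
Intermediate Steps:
$F{\left(x \right)} = x^{\frac{3}{2}}$
$f = - \frac{32}{45}$ ($f = \left(-4\right) \frac{1}{15} + 8 \left(- \frac{1}{18}\right) = - \frac{4}{15} - \frac{4}{9} = - \frac{32}{45} \approx -0.71111$)
$s = \frac{704 \sqrt{5}}{9}$ ($s = - 22 \cdot 5^{\frac{3}{2}} \left(- \frac{32}{45}\right) = - 22 \cdot 5 \sqrt{5} \left(- \frac{32}{45}\right) = - 110 \sqrt{5} \left(- \frac{32}{45}\right) = \frac{704 \sqrt{5}}{9} \approx 174.91$)
$m = \frac{704 \sqrt{5}}{9} \approx 174.91$
$\frac{m - 10488}{4983 - 47844} = \frac{\frac{704 \sqrt{5}}{9} - 10488}{4983 - 47844} = \frac{-10488 + \frac{704 \sqrt{5}}{9}}{-42861} = \left(-10488 + \frac{704 \sqrt{5}}{9}\right) \left(- \frac{1}{42861}\right) = \frac{3496}{14287} - \frac{704 \sqrt{5}}{385749}$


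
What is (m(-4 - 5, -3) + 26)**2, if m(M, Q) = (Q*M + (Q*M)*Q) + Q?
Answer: 961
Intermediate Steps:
m(M, Q) = Q + M*Q + M*Q**2 (m(M, Q) = (M*Q + (M*Q)*Q) + Q = (M*Q + M*Q**2) + Q = Q + M*Q + M*Q**2)
(m(-4 - 5, -3) + 26)**2 = (-3*(1 + (-4 - 5) + (-4 - 5)*(-3)) + 26)**2 = (-3*(1 - 9 - 9*(-3)) + 26)**2 = (-3*(1 - 9 + 27) + 26)**2 = (-3*19 + 26)**2 = (-57 + 26)**2 = (-31)**2 = 961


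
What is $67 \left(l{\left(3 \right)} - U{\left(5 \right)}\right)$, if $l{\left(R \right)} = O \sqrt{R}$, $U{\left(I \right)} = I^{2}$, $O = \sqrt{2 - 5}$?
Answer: $-1675 + 201 i \approx -1675.0 + 201.0 i$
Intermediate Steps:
$O = i \sqrt{3}$ ($O = \sqrt{2 - 5} = \sqrt{-3} = i \sqrt{3} \approx 1.732 i$)
$l{\left(R \right)} = i \sqrt{3} \sqrt{R}$
$67 \left(l{\left(3 \right)} - U{\left(5 \right)}\right) = 67 \left(i \sqrt{3} \sqrt{3} - 5^{2}\right) = 67 \left(3 i - 25\right) = 67 \left(-25 + 3 i\right) = -1675 + 201 i$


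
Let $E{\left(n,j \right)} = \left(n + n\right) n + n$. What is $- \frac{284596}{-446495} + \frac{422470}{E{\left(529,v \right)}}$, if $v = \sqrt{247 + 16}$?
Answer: $\frac{348064552406}{250131410445} \approx 1.3915$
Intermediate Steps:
$v = \sqrt{263} \approx 16.217$
$E{\left(n,j \right)} = n + 2 n^{2}$ ($E{\left(n,j \right)} = 2 n n + n = 2 n^{2} + n = n + 2 n^{2}$)
$- \frac{284596}{-446495} + \frac{422470}{E{\left(529,v \right)}} = - \frac{284596}{-446495} + \frac{422470}{529 \left(1 + 2 \cdot 529\right)} = \left(-284596\right) \left(- \frac{1}{446495}\right) + \frac{422470}{529 \left(1 + 1058\right)} = \frac{284596}{446495} + \frac{422470}{529 \cdot 1059} = \frac{284596}{446495} + \frac{422470}{560211} = \frac{348064552406}{250131410445}$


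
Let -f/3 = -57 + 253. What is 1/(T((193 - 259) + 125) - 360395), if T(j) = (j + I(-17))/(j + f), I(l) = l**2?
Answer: -529/190649303 ≈ -2.7747e-6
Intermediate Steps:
f = -588 (f = -3*(-57 + 253) = -3*196 = -588)
T(j) = (289 + j)/(-588 + j) (T(j) = (j + (-17)**2)/(j - 588) = (j + 289)/(-588 + j) = (289 + j)/(-588 + j))
1/(T((193 - 259) + 125) - 360395) = 1/((289 + ((193 - 259) + 125))/(-588 + ((193 - 259) + 125)) - 360395) = 1/((289 + (-66 + 125))/(-588 + (-66 + 125)) - 360395) = 1/((289 + 59)/(-588 + 59) - 360395) = 1/(348/(-529) - 360395) = 1/(-1/529*348 - 360395) = 1/(-348/529 - 360395) = 1/(-190649303/529) = -529/190649303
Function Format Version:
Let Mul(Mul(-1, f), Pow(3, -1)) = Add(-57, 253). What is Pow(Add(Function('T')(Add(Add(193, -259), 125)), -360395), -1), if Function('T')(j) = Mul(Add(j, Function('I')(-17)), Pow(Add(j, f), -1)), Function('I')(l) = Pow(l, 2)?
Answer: Rational(-529, 190649303) ≈ -2.7747e-6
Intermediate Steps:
f = -588 (f = Mul(-3, Add(-57, 253)) = Mul(-3, 196) = -588)
Function('T')(j) = Mul(Pow(Add(-588, j), -1), Add(289, j)) (Function('T')(j) = Mul(Add(j, Pow(-17, 2)), Pow(Add(j, -588), -1)) = Mul(Add(j, 289), Pow(Add(-588, j), -1)) = Mul(Add(289, j), Pow(Add(-588, j), -1)) = Mul(Pow(Add(-588, j), -1), Add(289, j)))
Pow(Add(Function('T')(Add(Add(193, -259), 125)), -360395), -1) = Pow(Add(Mul(Pow(Add(-588, Add(Add(193, -259), 125)), -1), Add(289, Add(Add(193, -259), 125))), -360395), -1) = Pow(Add(Mul(Pow(Add(-588, Add(-66, 125)), -1), Add(289, Add(-66, 125))), -360395), -1) = Pow(Add(Mul(Pow(Add(-588, 59), -1), Add(289, 59)), -360395), -1) = Pow(Add(Mul(Pow(-529, -1), 348), -360395), -1) = Pow(Add(Mul(Rational(-1, 529), 348), -360395), -1) = Pow(Add(Rational(-348, 529), -360395), -1) = Pow(Rational(-190649303, 529), -1) = Rational(-529, 190649303)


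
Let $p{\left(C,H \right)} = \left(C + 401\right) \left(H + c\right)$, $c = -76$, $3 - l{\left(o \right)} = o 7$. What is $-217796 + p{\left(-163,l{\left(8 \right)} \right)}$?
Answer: $-248498$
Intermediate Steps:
$l{\left(o \right)} = 3 - 7 o$ ($l{\left(o \right)} = 3 - o 7 = 3 - 7 o$)
$p{\left(C,H \right)} = \left(-76 + H\right) \left(401 + C\right)$ ($p{\left(C,H \right)} = \left(C + 401\right) \left(H - 76\right) = \left(401 + C\right) \left(-76 + H\right) = \left(-76 + H\right) \left(401 + C\right)$)
$-217796 + p{\left(-163,l{\left(8 \right)} \right)} = -217796 - \left(18088 - 238 \left(3 - 56\right)\right) = -217796 + \left(-30476 + 12388 + 401 \left(3 - 56\right) - 163 \left(3 - 56\right)\right) = -217796 + \left(-30476 + 12388 + 401 \left(-53\right) - -8639\right) = -217796 + \left(-30476 + 12388 - 21253 + 8639\right) = -217796 - 30702 = -248498$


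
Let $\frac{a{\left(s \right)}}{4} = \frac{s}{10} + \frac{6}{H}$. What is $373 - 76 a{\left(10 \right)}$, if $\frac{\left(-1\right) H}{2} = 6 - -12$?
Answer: $\frac{359}{3} \approx 119.67$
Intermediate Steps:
$H = -36$ ($H = - 2 \left(6 - -12\right) = - 2 \left(6 + 12\right) = \left(-2\right) 18 = -36$)
$a{\left(s \right)} = - \frac{2}{3} + \frac{2 s}{5}$ ($a{\left(s \right)} = 4 \left(\frac{s}{10} + \frac{6}{-36}\right) = 4 \left(s \frac{1}{10} + 6 \left(- \frac{1}{36}\right)\right) = 4 \left(\frac{s}{10} - \frac{1}{6}\right) = 4 \left(- \frac{1}{6} + \frac{s}{10}\right) = - \frac{2}{3} + \frac{2 s}{5}$)
$373 - 76 a{\left(10 \right)} = 373 - 76 \left(- \frac{2}{3} + \frac{2}{5} \cdot 10\right) = 373 - 76 \left(- \frac{2}{3} + 4\right) = 373 - \frac{760}{3} = \frac{359}{3}$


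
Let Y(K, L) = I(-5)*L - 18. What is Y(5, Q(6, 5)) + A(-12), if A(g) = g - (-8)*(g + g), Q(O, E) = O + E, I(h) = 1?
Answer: -211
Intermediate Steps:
Q(O, E) = E + O
Y(K, L) = -18 + L (Y(K, L) = 1*L - 18 = L - 18 = -18 + L)
A(g) = 17*g (A(g) = g - (-8)*2*g = g - (-16)*g = g + 16*g = 17*g)
Y(5, Q(6, 5)) + A(-12) = (-18 + (5 + 6)) + 17*(-12) = (-18 + 11) - 204 = -7 - 204 = -211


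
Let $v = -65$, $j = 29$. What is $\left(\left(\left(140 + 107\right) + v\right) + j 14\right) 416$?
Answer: $244608$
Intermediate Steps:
$\left(\left(\left(140 + 107\right) + v\right) + j 14\right) 416 = \left(\left(\left(140 + 107\right) - 65\right) + 29 \cdot 14\right) 416 = \left(\left(247 - 65\right) + 406\right) 416 = \left(182 + 406\right) 416 = 588 \cdot 416 = 244608$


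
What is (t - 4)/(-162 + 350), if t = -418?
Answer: -211/94 ≈ -2.2447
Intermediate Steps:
(t - 4)/(-162 + 350) = (-418 - 4)/(-162 + 350) = -422/188 = -422*1/188 = -211/94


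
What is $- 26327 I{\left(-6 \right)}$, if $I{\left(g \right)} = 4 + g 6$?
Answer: $842464$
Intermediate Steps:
$I{\left(g \right)} = 4 + 6 g$
$- 26327 I{\left(-6 \right)} = - 26327 \left(4 + 6 \left(-6\right)\right) = - 26327 \left(4 - 36\right) = \left(-26327\right) \left(-32\right) = 842464$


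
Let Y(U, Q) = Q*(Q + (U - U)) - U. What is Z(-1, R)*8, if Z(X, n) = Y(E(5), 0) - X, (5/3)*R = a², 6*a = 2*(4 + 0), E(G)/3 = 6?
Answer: -136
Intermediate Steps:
E(G) = 18 (E(G) = 3*6 = 18)
a = 4/3 (a = (2*(4 + 0))/6 = (2*4)/6 = (⅙)*8 = 4/3 ≈ 1.3333)
Y(U, Q) = Q² - U (Y(U, Q) = Q*(Q + 0) - U = Q*Q - U = Q² - U)
R = 16/15 (R = 3*(4/3)²/5 = (⅗)*(16/9) = 16/15 ≈ 1.0667)
Z(X, n) = -18 - X (Z(X, n) = (0² - 1*18) - X = (0 - 18) - X = -18 - X)
Z(-1, R)*8 = (-18 - 1*(-1))*8 = (-18 + 1)*8 = -17*8 = -136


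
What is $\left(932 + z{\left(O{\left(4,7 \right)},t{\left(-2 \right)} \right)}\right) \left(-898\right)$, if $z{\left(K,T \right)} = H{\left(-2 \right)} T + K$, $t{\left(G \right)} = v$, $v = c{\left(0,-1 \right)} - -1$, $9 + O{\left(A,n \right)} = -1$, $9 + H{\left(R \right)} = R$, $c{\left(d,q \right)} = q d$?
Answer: $-818078$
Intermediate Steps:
$c{\left(d,q \right)} = d q$
$H{\left(R \right)} = -9 + R$
$O{\left(A,n \right)} = -10$ ($O{\left(A,n \right)} = -9 - 1 = -10$)
$v = 1$ ($v = 0 \left(-1\right) - -1 = 0 + 1 = 1$)
$t{\left(G \right)} = 1$
$z{\left(K,T \right)} = K - 11 T$ ($z{\left(K,T \right)} = \left(-9 - 2\right) T + K = - 11 T + K = K - 11 T$)
$\left(932 + z{\left(O{\left(4,7 \right)},t{\left(-2 \right)} \right)}\right) \left(-898\right) = \left(932 - 21\right) \left(-898\right) = 911 \left(-898\right) = -818078$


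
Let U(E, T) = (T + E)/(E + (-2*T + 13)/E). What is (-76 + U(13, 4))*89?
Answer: -1157267/174 ≈ -6651.0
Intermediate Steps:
U(E, T) = (E + T)/(E + (13 - 2*T)/E)
(-76 + U(13, 4))*89 = (-76 + 13*(13 + 4)/(13 + 13² - 2*4))*89 = (-76 + 13*17/(13 + 169 - 8))*89 = (-76 + 13*17/174)*89 = (-76 + 13*(1/174)*17)*89 = (-76 + 221/174)*89 = -13003/174*89 = -1157267/174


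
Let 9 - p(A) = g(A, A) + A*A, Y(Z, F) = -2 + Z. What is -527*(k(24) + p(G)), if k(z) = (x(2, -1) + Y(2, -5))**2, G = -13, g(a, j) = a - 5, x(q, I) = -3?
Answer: 70091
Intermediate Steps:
g(a, j) = -5 + a
p(A) = 14 - A - A**2 (p(A) = 9 - ((-5 + A) + A*A) = 9 - ((-5 + A) + A**2) = 9 - (-5 + A + A**2) = 9 + (5 - A - A**2) = 14 - A - A**2)
k(z) = 9 (k(z) = (-3 + (-2 + 2))**2 = (-3 + 0)**2 = (-3)**2 = 9)
-527*(k(24) + p(G)) = -527*(9 + (14 - 1*(-13) - 1*(-13)**2)) = -527*(9 + (14 + 13 - 1*169)) = -527*(9 + (14 + 13 - 169)) = -527*(9 - 142) = -527*(-133) = 70091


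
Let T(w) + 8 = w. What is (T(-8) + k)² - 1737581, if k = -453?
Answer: -1517620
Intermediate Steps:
T(w) = -8 + w
(T(-8) + k)² - 1737581 = ((-8 - 8) - 453)² - 1737581 = (-16 - 453)² - 1737581 = (-469)² - 1737581 = 219961 - 1737581 = -1517620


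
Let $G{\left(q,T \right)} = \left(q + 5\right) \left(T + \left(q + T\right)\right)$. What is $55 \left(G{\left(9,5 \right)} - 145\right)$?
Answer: $6655$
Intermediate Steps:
$G{\left(q,T \right)} = \left(5 + q\right) \left(q + 2 T\right)$ ($G{\left(q,T \right)} = \left(5 + q\right) \left(T + \left(T + q\right)\right) = \left(5 + q\right) \left(q + 2 T\right)$)
$55 \left(G{\left(9,5 \right)} - 145\right) = 55 \left(\left(9^{2} + 5 \cdot 9 + 10 \cdot 5 + 2 \cdot 5 \cdot 9\right) - 145\right) = 55 \left(\left(81 + 45 + 50 + 90\right) - 145\right) = 55 \left(266 - 145\right) = 55 \cdot 121 = 6655$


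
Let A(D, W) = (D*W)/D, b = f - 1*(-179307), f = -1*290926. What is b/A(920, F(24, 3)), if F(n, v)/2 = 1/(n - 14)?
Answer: -558095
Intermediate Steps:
f = -290926
F(n, v) = 2/(-14 + n) (F(n, v) = 2/(n - 14) = 2/(-14 + n))
b = -111619 (b = -290926 - 1*(-179307) = -290926 + 179307 = -111619)
A(D, W) = W
b/A(920, F(24, 3)) = -111619/(2/(-14 + 24)) = -111619/(2/10) = -111619/(2*(⅒)) = -111619/⅕ = -111619*5 = -558095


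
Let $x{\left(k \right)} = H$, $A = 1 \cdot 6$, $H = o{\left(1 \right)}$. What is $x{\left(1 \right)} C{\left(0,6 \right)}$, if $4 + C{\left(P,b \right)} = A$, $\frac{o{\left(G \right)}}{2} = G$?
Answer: $4$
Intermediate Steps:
$o{\left(G \right)} = 2 G$
$H = 2$ ($H = 2 \cdot 1 = 2$)
$A = 6$
$x{\left(k \right)} = 2$
$C{\left(P,b \right)} = 2$ ($C{\left(P,b \right)} = -4 + 6 = 2$)
$x{\left(1 \right)} C{\left(0,6 \right)} = 2 \cdot 2 = 4$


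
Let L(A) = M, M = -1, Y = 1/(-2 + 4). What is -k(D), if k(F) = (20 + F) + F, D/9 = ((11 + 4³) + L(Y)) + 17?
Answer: -1658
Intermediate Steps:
Y = ½ (Y = 1/2 = ½ ≈ 0.50000)
L(A) = -1
D = 819 (D = 9*(((11 + 4³) - 1) + 17) = 9*(((11 + 64) - 1) + 17) = 9*((75 - 1) + 17) = 9*(74 + 17) = 9*91 = 819)
k(F) = 20 + 2*F
-k(D) = -(20 + 2*819) = -(20 + 1638) = -1*1658 = -1658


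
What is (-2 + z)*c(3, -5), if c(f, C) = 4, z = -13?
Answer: -60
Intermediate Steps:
(-2 + z)*c(3, -5) = (-2 - 13)*4 = -15*4 = -60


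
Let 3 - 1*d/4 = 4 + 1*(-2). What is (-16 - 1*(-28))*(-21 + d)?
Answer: -204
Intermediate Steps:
d = 4 (d = 12 - 4*(4 + 1*(-2)) = 12 - 4*(4 - 2) = 12 - 4*2 = 12 - 8 = 4)
(-16 - 1*(-28))*(-21 + d) = (-16 - 1*(-28))*(-21 + 4) = (-16 + 28)*(-17) = 12*(-17) = -204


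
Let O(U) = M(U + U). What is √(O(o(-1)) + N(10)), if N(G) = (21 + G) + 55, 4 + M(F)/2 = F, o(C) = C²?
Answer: √82 ≈ 9.0554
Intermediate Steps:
M(F) = -8 + 2*F
N(G) = 76 + G
O(U) = -8 + 4*U (O(U) = -8 + 2*(U + U) = -8 + 2*(2*U) = -8 + 4*U)
√(O(o(-1)) + N(10)) = √((-8 + 4*(-1)²) + (76 + 10)) = √((-8 + 4*1) + 86) = √((-8 + 4) + 86) = √(-4 + 86) = √82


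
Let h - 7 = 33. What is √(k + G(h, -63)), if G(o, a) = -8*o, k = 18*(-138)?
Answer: 2*I*√701 ≈ 52.953*I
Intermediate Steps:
k = -2484
h = 40 (h = 7 + 33 = 40)
√(k + G(h, -63)) = √(-2484 - 8*40) = √(-2484 - 320) = √(-2804) = 2*I*√701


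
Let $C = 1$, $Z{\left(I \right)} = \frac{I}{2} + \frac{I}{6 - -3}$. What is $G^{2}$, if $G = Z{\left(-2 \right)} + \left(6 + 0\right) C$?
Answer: $\frac{1849}{81} \approx 22.827$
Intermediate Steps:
$Z{\left(I \right)} = \frac{11 I}{18}$ ($Z{\left(I \right)} = I \frac{1}{2} + \frac{I}{6 + 3} = \frac{I}{2} + \frac{I}{9} = \frac{11 I}{18}$)
$G = \frac{43}{9}$ ($G = \frac{11}{18} \left(-2\right) + \left(6 + 0\right) 1 = - \frac{11}{9} + 6 \cdot 1 = - \frac{11}{9} + 6 = \frac{43}{9} \approx 4.7778$)
$G^{2} = \left(\frac{43}{9}\right)^{2} = \frac{1849}{81}$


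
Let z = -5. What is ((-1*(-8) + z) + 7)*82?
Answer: 820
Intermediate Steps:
((-1*(-8) + z) + 7)*82 = ((-1*(-8) - 5) + 7)*82 = ((8 - 5) + 7)*82 = (3 + 7)*82 = 10*82 = 820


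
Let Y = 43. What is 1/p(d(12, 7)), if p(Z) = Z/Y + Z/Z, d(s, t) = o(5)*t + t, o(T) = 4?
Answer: 43/78 ≈ 0.55128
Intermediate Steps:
d(s, t) = 5*t (d(s, t) = 4*t + t = 5*t)
p(Z) = 1 + Z/43 (p(Z) = Z/43 + Z/Z = Z*(1/43) + 1 = Z/43 + 1 = 1 + Z/43)
1/p(d(12, 7)) = 1/(1 + (5*7)/43) = 1/(1 + (1/43)*35) = 1/(1 + 35/43) = 1/(78/43) = 43/78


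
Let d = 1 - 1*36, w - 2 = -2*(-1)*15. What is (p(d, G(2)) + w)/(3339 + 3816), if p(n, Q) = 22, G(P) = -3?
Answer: 2/265 ≈ 0.0075472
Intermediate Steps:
w = 32 (w = 2 - 2*(-1)*15 = 2 + 2*15 = 2 + 30 = 32)
d = -35 (d = 1 - 36 = -35)
(p(d, G(2)) + w)/(3339 + 3816) = (22 + 32)/(3339 + 3816) = 54/7155 = 54*(1/7155) = 2/265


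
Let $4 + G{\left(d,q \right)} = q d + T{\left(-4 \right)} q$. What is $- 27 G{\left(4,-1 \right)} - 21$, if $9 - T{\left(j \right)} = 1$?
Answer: $411$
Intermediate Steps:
$T{\left(j \right)} = 8$ ($T{\left(j \right)} = 9 - 1 = 8$)
$G{\left(d,q \right)} = -4 + 8 q + d q$ ($G{\left(d,q \right)} = -4 + \left(q d + 8 q\right) = -4 + \left(d q + 8 q\right) = -4 + \left(8 q + d q\right) = -4 + 8 q + d q$)
$- 27 G{\left(4,-1 \right)} - 21 = - 27 \left(-4 + 8 \left(-1\right) + 4 \left(-1\right)\right) - 21 = - 27 \left(-4 - 8 - 4\right) - 21 = \left(-27\right) \left(-16\right) - 21 = 432 - 21 = 411$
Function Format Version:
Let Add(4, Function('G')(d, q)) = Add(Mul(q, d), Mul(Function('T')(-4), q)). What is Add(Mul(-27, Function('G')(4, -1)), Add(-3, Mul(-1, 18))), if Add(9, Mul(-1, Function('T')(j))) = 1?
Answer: 411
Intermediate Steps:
Function('T')(j) = 8 (Function('T')(j) = Add(9, Mul(-1, 1)) = Add(9, -1) = 8)
Function('G')(d, q) = Add(-4, Mul(8, q), Mul(d, q)) (Function('G')(d, q) = Add(-4, Add(Mul(q, d), Mul(8, q))) = Add(-4, Add(Mul(d, q), Mul(8, q))) = Add(-4, Add(Mul(8, q), Mul(d, q))) = Add(-4, Mul(8, q), Mul(d, q)))
Add(Mul(-27, Function('G')(4, -1)), Add(-3, Mul(-1, 18))) = Add(Mul(-27, Add(-4, Mul(8, -1), Mul(4, -1))), Add(-3, Mul(-1, 18))) = Add(Mul(-27, Add(-4, -8, -4)), Add(-3, -18)) = Add(Mul(-27, -16), -21) = Add(432, -21) = 411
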